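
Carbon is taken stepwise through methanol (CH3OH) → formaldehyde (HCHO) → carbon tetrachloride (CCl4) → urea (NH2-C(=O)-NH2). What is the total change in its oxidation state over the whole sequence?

Carbon oxidation states along the series — methanol: -2, formaldehyde: 0, carbon tetrachloride: +4, urea: +4.
Net change = +4 − (-2) = +6.

+6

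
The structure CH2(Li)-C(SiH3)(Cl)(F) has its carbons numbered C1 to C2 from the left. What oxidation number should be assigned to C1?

Bonds to more-electronegative neighbours contribute +1 each, bonds to H or metals contribute −1 each, and C–C bonds contribute 0.
C1 has one bond to C (0), one bond to H (-1), one bond to H (-1), one bond to Li (-1).
Oxidation state = 0 − 1 − 1 − 1 = -3.

-3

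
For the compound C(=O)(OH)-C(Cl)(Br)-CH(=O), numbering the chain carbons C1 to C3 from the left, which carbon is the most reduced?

C3

Tallying each carbon's bonds:
C1: 1C, 3O → 0 + 3 = +3
C2: 2C, 1Cl, 1Br → 0 + 1 + 1 = +2
C3: 1C, 1H, 2O → 0 − 1 + 2 = +1
The most reduced carbon is C3 at +1.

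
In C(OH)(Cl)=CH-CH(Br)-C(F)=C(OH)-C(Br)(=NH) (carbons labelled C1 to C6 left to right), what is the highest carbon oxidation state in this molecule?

+3

Bonds to more-electronegative neighbours contribute +1 each, bonds to H or metals contribute −1 each, and C–C bonds contribute 0. Tallying each carbon:
C1: 2C, 1O, 1Cl → 0 + 1 + 1 = +2
C2: 3C, 1H → 0 − 1 = -1
C3: 2C, 1H, 1Br → 0 − 1 + 1 = 0
C4: 3C, 1F → 0 + 1 = +1
C5: 3C, 1O → 0 + 1 = +1
C6: 1C, 2N, 1Br → 0 + 2 + 1 = +3
The highest value is +3.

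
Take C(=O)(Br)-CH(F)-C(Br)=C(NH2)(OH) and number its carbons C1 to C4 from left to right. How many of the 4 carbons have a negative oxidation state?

0

Count +1 for every bond to an atom more electronegative than carbon and −1 for every bond to one less electronegative; C–C bonds are 0. Tallying each carbon:
C1: 1C, 2O, 1Br → 0 + 2 + 1 = +3
C2: 2C, 1H, 1F → 0 − 1 + 1 = 0
C3: 3C, 1Br → 0 + 1 = +1
C4: 2C, 1O, 1N → 0 + 1 + 1 = +2
0 carbons meet the condition.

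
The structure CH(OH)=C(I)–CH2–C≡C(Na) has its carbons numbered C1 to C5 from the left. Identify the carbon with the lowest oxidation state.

Tallying each carbon's bonds:
C1: 2C, 1H, 1O → 0 − 1 + 1 = 0
C2: 3C, 1I → 0 + 1 = +1
C3: 2C, 2H → 0 − 2 = -2
C4: 4C → 0 = 0
C5: 3C, 1Na → 0 − 1 = -1
The most reduced carbon is C3 at -2.

C3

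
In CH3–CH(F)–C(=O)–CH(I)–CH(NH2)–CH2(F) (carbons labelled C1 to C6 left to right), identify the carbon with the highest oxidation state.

Tallying each carbon's bonds:
C1: 1C, 3H → 0 − 3 = -3
C2: 2C, 1H, 1F → 0 − 1 + 1 = 0
C3: 2C, 2O → 0 + 2 = +2
C4: 2C, 1H, 1I → 0 − 1 + 1 = 0
C5: 2C, 1H, 1N → 0 − 1 + 1 = 0
C6: 1C, 2H, 1F → 0 − 2 + 1 = -1
The most oxidised carbon is C3 at +2.

C3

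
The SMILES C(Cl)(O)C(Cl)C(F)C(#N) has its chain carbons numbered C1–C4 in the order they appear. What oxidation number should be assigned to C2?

Assign +1 per bond to O/N/halogen, −1 per bond to H or an electropositive element, and 0 per bond to carbon.
C2 has one bond to C (0), one bond to C (0), one bond to H (-1), one bond to Cl (+1).
Oxidation state = 0 + 0 − 1 + 1 = 0.

0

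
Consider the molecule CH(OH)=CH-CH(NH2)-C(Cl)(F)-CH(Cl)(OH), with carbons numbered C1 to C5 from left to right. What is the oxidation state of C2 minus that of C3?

C2: 3C, 1H → 0 − 1 = -1
C3: 2C, 1H, 1N → 0 − 1 + 1 = 0
Difference: -1 − (0) = -1.

-1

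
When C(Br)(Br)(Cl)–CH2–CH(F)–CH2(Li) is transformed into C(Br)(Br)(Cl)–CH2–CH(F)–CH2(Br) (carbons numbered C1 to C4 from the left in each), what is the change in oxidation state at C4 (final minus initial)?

Before: C4 has 1 bond to C, 2 bonds to H, 1 bond to Li → oxidation state -3.
After: C4 has 1 bond to C, 2 bonds to H, 1 bond to Br → oxidation state -1.
Δ = -1 − (-3) = +2, so this is an oxidation at C4.

+2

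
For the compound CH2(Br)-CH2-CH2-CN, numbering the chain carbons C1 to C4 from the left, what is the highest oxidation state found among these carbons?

Tallying each carbon's bonds:
C1: 1C, 2H, 1Br → 0 − 2 + 1 = -1
C2: 2C, 2H → 0 − 2 = -2
C3: 2C, 2H → 0 − 2 = -2
C4: 1C, 3N → 0 + 3 = +3
The highest value is +3.

+3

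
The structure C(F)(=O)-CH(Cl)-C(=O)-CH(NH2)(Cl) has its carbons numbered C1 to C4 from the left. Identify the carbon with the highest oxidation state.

C1

Tallying each carbon's bonds:
C1: 1C, 2O, 1F → 0 + 2 + 1 = +3
C2: 2C, 1H, 1Cl → 0 − 1 + 1 = 0
C3: 2C, 2O → 0 + 2 = +2
C4: 1C, 1H, 1N, 1Cl → 0 − 1 + 1 + 1 = +1
The most oxidised carbon is C1 at +3.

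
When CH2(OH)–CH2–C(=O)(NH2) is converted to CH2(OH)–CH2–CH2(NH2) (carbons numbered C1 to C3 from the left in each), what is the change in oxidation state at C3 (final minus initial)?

-4

Before: C3 has 1 bond to C, 2 bonds to O, 1 bond to N → oxidation state +3.
After: C3 has 1 bond to C, 2 bonds to H, 1 bond to N → oxidation state -1.
Δ = -1 − (+3) = -4, so this is a reduction at C3.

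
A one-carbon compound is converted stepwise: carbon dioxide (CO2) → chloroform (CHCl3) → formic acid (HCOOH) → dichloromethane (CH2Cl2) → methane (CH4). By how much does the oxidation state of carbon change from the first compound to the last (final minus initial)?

Carbon oxidation states along the series — carbon dioxide: +4, chloroform: +2, formic acid: +2, dichloromethane: 0, methane: -4.
Net change = -4 − (+4) = -8.

-8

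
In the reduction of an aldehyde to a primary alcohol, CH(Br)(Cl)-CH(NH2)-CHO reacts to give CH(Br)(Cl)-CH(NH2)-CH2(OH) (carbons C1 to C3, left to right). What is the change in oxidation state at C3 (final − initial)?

-2

Before: C3 has 1 bond to C, 1 bond to H, 2 bonds to O → oxidation state +1.
After: C3 has 1 bond to C, 2 bonds to H, 1 bond to O → oxidation state -1.
Δ = -1 − (+1) = -2, so this is a reduction at C3.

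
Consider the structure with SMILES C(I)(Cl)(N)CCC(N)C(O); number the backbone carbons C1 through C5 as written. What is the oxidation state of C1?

C1 has one bond to C (0), one bond to I (+1), one bond to Cl (+1), one bond to N (+1).
Oxidation state = 0 + 1 + 1 + 1 = +3.

+3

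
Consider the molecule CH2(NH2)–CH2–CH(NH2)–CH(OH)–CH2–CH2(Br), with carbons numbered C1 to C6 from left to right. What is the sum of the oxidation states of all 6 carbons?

Assign +1 per bond to O/N/halogen, −1 per bond to H or an electropositive element, and 0 per bond to carbon. Tallying each carbon:
C1: 1C, 2H, 1N → 0 − 2 + 1 = -1
C2: 2C, 2H → 0 − 2 = -2
C3: 2C, 1H, 1N → 0 − 1 + 1 = 0
C4: 2C, 1H, 1O → 0 − 1 + 1 = 0
C5: 2C, 2H → 0 − 2 = -2
C6: 1C, 2H, 1Br → 0 − 2 + 1 = -1
Sum = -1 − 2 + 0 + 0 − 2 − 1 = -6.

-6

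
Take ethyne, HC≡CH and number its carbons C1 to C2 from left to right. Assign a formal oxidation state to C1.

-1

Bonds to more-electronegative neighbours contribute +1 each, bonds to H or metals contribute −1 each, and C–C bonds contribute 0.
C1 has one bond to H (-1), a triple bond to C (3×0 = 0).
Oxidation state = -1 + 0 = -1.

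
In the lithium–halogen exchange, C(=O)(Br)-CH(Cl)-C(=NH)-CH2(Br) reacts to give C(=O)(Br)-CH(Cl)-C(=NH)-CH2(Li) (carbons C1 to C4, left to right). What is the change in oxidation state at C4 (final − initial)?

-2

Before: C4 has 1 bond to C, 2 bonds to H, 1 bond to Br → oxidation state -1.
After: C4 has 1 bond to C, 2 bonds to H, 1 bond to Li → oxidation state -3.
Δ = -3 − (-1) = -2, so this is a reduction at C4.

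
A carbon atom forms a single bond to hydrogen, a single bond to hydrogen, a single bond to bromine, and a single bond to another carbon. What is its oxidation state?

Each bond to a more electronegative atom (O, N, halogen) counts +1, each bond to a less electronegative atom (H, metal, B, Si) counts −1, and each C–C bond counts 0.
The carbon has one bond to C (0), one bond to Br (+1), one bond to H (-1), one bond to H (-1).
Oxidation state = 0 + 1 − 1 − 1 = -1.

-1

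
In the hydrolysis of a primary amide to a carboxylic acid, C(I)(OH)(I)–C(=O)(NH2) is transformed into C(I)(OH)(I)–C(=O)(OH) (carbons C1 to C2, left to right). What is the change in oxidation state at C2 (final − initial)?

0

Before: C2 has 1 bond to C, 2 bonds to O, 1 bond to N → oxidation state +3.
After: C2 has 1 bond to C, 3 bonds to O → oxidation state +3.
Δ = +3 − (+3) = 0, so no net redox change at C2.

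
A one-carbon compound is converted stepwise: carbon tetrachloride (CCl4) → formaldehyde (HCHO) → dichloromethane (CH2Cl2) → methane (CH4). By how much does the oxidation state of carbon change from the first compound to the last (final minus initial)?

-8

Carbon oxidation states along the series — carbon tetrachloride: +4, formaldehyde: 0, dichloromethane: 0, methane: -4.
Net change = -4 − (+4) = -8.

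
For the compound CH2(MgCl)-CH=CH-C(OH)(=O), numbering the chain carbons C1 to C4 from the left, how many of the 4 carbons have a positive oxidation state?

Tallying each carbon's bonds:
C1: 1C, 2H, 1Mg → 0 − 2 − 1 = -3
C2: 3C, 1H → 0 − 1 = -1
C3: 3C, 1H → 0 − 1 = -1
C4: 1C, 3O → 0 + 3 = +3
1 carbon (C4) meets the condition.

1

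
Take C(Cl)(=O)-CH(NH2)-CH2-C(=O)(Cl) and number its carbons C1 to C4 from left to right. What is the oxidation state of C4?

Assign +1 per bond to O/N/halogen, −1 per bond to H or an electropositive element, and 0 per bond to carbon.
C4 has one bond to C (0), a double bond to O (2×+1 = +2), one bond to Cl (+1).
Oxidation state = 0 + 2 + 1 = +3.

+3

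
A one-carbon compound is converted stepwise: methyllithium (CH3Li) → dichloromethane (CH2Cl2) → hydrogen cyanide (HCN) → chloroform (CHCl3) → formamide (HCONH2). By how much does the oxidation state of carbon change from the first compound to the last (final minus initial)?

Carbon oxidation states along the series — methyllithium: -4, dichloromethane: 0, hydrogen cyanide: +2, chloroform: +2, formamide: +2.
Net change = +2 − (-4) = +6.

+6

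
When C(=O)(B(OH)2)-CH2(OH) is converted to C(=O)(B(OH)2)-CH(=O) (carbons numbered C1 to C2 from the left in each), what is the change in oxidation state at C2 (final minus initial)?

+2

Before: C2 has 1 bond to C, 2 bonds to H, 1 bond to O → oxidation state -1.
After: C2 has 1 bond to C, 1 bond to H, 2 bonds to O → oxidation state +1.
Δ = +1 − (-1) = +2, so this is an oxidation at C2.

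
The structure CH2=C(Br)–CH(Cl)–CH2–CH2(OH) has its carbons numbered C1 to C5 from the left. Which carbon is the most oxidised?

Tallying each carbon's bonds:
C1: 2C, 2H → 0 − 2 = -2
C2: 3C, 1Br → 0 + 1 = +1
C3: 2C, 1H, 1Cl → 0 − 1 + 1 = 0
C4: 2C, 2H → 0 − 2 = -2
C5: 1C, 2H, 1O → 0 − 2 + 1 = -1
The most oxidised carbon is C2 at +1.

C2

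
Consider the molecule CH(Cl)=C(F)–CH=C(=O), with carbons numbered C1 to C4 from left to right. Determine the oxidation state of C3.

-1

Count +1 for every bond to an atom more electronegative than carbon and −1 for every bond to one less electronegative; C–C bonds are 0.
C3 has one bond to C (0), a double bond to C (2×0 = 0), one bond to H (-1).
Oxidation state = 0 + 0 − 1 = -1.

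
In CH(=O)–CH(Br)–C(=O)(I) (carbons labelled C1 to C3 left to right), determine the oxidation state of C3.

+3

Count +1 for every bond to an atom more electronegative than carbon and −1 for every bond to one less electronegative; C–C bonds are 0.
C3 has one bond to C (0), a double bond to O (2×+1 = +2), one bond to I (+1).
Oxidation state = 0 + 2 + 1 = +3.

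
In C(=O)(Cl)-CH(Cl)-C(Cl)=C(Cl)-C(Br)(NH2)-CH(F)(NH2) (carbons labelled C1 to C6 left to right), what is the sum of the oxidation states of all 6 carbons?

Tallying each carbon's bonds:
C1: 1C, 2O, 1Cl → 0 + 2 + 1 = +3
C2: 2C, 1H, 1Cl → 0 − 1 + 1 = 0
C3: 3C, 1Cl → 0 + 1 = +1
C4: 3C, 1Cl → 0 + 1 = +1
C5: 2C, 1N, 1Br → 0 + 1 + 1 = +2
C6: 1C, 1H, 1N, 1F → 0 − 1 + 1 + 1 = +1
Sum = +3 + 0 + 1 + 1 + 2 + 1 = +8.

+8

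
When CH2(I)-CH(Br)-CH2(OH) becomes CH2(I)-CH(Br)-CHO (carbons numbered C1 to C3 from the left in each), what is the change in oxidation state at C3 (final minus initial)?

Before: C3 has 1 bond to C, 2 bonds to H, 1 bond to O → oxidation state -1.
After: C3 has 1 bond to C, 1 bond to H, 2 bonds to O → oxidation state +1.
Δ = +1 − (-1) = +2, so this is an oxidation at C3.

+2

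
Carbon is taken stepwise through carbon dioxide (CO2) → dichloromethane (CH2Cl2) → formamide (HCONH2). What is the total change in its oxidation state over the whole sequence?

-2

Carbon oxidation states along the series — carbon dioxide: +4, dichloromethane: 0, formamide: +2.
Net change = +2 − (+4) = -2.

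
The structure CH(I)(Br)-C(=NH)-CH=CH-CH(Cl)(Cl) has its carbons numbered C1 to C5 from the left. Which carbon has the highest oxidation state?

C2

Bonds to more-electronegative neighbours contribute +1 each, bonds to H or metals contribute −1 each, and C–C bonds contribute 0. Tallying each carbon:
C1: 1C, 1H, 1Br, 1I → 0 − 1 + 1 + 1 = +1
C2: 2C, 2N → 0 + 2 = +2
C3: 3C, 1H → 0 − 1 = -1
C4: 3C, 1H → 0 − 1 = -1
C5: 1C, 1H, 2Cl → 0 − 1 + 2 = +1
The most oxidised carbon is C2 at +2.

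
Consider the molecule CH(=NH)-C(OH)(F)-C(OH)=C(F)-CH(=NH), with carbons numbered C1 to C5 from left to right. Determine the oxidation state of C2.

+2

Assign +1 per bond to O/N/halogen, −1 per bond to H or an electropositive element, and 0 per bond to carbon.
C2 has one bond to C (0), one bond to C (0), one bond to O (+1), one bond to F (+1).
Oxidation state = 0 + 0 + 1 + 1 = +2.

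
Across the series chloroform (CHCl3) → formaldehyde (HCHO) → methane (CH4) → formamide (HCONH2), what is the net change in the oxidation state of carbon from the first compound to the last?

Carbon oxidation states along the series — chloroform: +2, formaldehyde: 0, methane: -4, formamide: +2.
Net change = +2 − (+2) = 0.

0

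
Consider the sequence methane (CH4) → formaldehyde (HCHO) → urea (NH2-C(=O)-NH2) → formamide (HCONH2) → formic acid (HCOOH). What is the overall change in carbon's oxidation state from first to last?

+6

Carbon oxidation states along the series — methane: -4, formaldehyde: 0, urea: +4, formamide: +2, formic acid: +2.
Net change = +2 − (-4) = +6.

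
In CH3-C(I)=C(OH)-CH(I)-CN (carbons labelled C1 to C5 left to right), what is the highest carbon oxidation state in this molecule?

+3

Bonds to more-electronegative neighbours contribute +1 each, bonds to H or metals contribute −1 each, and C–C bonds contribute 0. Tallying each carbon:
C1: 1C, 3H → 0 − 3 = -3
C2: 3C, 1I → 0 + 1 = +1
C3: 3C, 1O → 0 + 1 = +1
C4: 2C, 1H, 1I → 0 − 1 + 1 = 0
C5: 1C, 3N → 0 + 3 = +3
The highest value is +3.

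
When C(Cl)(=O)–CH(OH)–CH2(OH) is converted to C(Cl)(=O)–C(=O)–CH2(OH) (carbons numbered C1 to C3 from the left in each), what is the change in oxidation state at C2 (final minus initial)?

Before: C2 has 2 bonds to C, 1 bond to H, 1 bond to O → oxidation state 0.
After: C2 has 2 bonds to C, 2 bonds to O → oxidation state +2.
Δ = +2 − (0) = +2, so this is an oxidation at C2.

+2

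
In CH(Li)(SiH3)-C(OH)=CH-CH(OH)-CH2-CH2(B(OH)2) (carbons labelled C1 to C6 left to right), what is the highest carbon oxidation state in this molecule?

+1

Tallying each carbon's bonds:
C1: 1C, 1H, 1Li, 1Si → 0 − 1 − 1 − 1 = -3
C2: 3C, 1O → 0 + 1 = +1
C3: 3C, 1H → 0 − 1 = -1
C4: 2C, 1H, 1O → 0 − 1 + 1 = 0
C5: 2C, 2H → 0 − 2 = -2
C6: 1C, 2H, 1B → 0 − 2 − 1 = -3
The highest value is +1.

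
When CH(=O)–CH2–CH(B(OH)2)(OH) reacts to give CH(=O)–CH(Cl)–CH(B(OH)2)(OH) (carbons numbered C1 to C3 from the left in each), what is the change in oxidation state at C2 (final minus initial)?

+2

Before: C2 has 2 bonds to C, 2 bonds to H → oxidation state -2.
After: C2 has 2 bonds to C, 1 bond to H, 1 bond to Cl → oxidation state 0.
Δ = 0 − (-2) = +2, so this is an oxidation at C2.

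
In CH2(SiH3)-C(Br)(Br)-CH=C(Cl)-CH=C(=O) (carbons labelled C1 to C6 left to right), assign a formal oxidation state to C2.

Assign +1 per bond to O/N/halogen, −1 per bond to H or an electropositive element, and 0 per bond to carbon.
C2 has one bond to C (0), one bond to C (0), one bond to Br (+1), one bond to Br (+1).
Oxidation state = 0 + 0 + 1 + 1 = +2.

+2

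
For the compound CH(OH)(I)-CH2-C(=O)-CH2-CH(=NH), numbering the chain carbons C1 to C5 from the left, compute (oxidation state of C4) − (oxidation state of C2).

C4: 2C, 2H → 0 − 2 = -2
C2: 2C, 2H → 0 − 2 = -2
Difference: -2 − (-2) = 0.

0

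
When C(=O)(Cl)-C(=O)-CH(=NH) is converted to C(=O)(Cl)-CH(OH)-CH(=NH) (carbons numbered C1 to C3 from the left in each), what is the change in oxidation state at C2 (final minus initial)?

Before: C2 has 2 bonds to C, 2 bonds to O → oxidation state +2.
After: C2 has 2 bonds to C, 1 bond to H, 1 bond to O → oxidation state 0.
Δ = 0 − (+2) = -2, so this is a reduction at C2.

-2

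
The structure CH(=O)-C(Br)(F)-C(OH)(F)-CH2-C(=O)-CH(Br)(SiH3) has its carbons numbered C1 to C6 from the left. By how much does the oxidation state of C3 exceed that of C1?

+1

C3: 2C, 1O, 1F → 0 + 1 + 1 = +2
C1: 1C, 1H, 2O → 0 − 1 + 2 = +1
Difference: +2 − (+1) = +1.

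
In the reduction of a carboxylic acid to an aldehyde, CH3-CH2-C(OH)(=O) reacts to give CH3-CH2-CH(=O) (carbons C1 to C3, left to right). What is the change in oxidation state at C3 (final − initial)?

Before: C3 has 1 bond to C, 3 bonds to O → oxidation state +3.
After: C3 has 1 bond to C, 1 bond to H, 2 bonds to O → oxidation state +1.
Δ = +1 − (+3) = -2, so this is a reduction at C3.

-2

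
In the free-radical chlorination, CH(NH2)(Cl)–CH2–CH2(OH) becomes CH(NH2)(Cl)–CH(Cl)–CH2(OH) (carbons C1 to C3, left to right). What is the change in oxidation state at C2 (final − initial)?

+2

Before: C2 has 2 bonds to C, 2 bonds to H → oxidation state -2.
After: C2 has 2 bonds to C, 1 bond to H, 1 bond to Cl → oxidation state 0.
Δ = 0 − (-2) = +2, so this is an oxidation at C2.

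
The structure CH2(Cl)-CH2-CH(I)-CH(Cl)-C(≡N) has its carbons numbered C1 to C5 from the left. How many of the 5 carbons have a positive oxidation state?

1

Tallying each carbon's bonds:
C1: 1C, 2H, 1Cl → 0 − 2 + 1 = -1
C2: 2C, 2H → 0 − 2 = -2
C3: 2C, 1H, 1I → 0 − 1 + 1 = 0
C4: 2C, 1H, 1Cl → 0 − 1 + 1 = 0
C5: 1C, 3N → 0 + 3 = +3
1 carbon (C5) meets the condition.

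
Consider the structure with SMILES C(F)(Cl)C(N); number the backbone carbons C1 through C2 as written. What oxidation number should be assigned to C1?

+1

C1 has one bond to C (0), one bond to F (+1), one bond to H (-1), one bond to Cl (+1).
Oxidation state = 0 + 1 − 1 + 1 = +1.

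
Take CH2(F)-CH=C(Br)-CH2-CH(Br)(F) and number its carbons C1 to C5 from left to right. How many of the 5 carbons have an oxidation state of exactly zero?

Each bond to a more electronegative atom (O, N, halogen) counts +1, each bond to a less electronegative atom (H, metal, B, Si) counts −1, and each C–C bond counts 0. Tallying each carbon:
C1: 1C, 2H, 1F → 0 − 2 + 1 = -1
C2: 3C, 1H → 0 − 1 = -1
C3: 3C, 1Br → 0 + 1 = +1
C4: 2C, 2H → 0 − 2 = -2
C5: 1C, 1H, 1F, 1Br → 0 − 1 + 1 + 1 = +1
0 carbons meet the condition.

0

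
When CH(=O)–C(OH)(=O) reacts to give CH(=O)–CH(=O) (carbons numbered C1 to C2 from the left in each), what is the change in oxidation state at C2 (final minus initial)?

Before: C2 has 1 bond to C, 3 bonds to O → oxidation state +3.
After: C2 has 1 bond to C, 1 bond to H, 2 bonds to O → oxidation state +1.
Δ = +1 − (+3) = -2, so this is a reduction at C2.

-2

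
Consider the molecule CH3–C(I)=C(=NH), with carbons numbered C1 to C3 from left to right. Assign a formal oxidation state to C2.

Assign +1 per bond to O/N/halogen, −1 per bond to H or an electropositive element, and 0 per bond to carbon.
C2 has one bond to C (0), a double bond to C (2×0 = 0), one bond to I (+1).
Oxidation state = 0 + 0 + 1 = +1.

+1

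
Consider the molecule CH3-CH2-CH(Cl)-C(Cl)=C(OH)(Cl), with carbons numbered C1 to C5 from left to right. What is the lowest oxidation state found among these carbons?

-3

Assign +1 per bond to O/N/halogen, −1 per bond to H or an electropositive element, and 0 per bond to carbon. Tallying each carbon:
C1: 1C, 3H → 0 − 3 = -3
C2: 2C, 2H → 0 − 2 = -2
C3: 2C, 1H, 1Cl → 0 − 1 + 1 = 0
C4: 3C, 1Cl → 0 + 1 = +1
C5: 2C, 1O, 1Cl → 0 + 1 + 1 = +2
The lowest value is -3.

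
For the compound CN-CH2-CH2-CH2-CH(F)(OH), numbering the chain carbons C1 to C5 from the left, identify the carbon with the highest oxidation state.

C1

Tallying each carbon's bonds:
C1: 1C, 3N → 0 + 3 = +3
C2: 2C, 2H → 0 − 2 = -2
C3: 2C, 2H → 0 − 2 = -2
C4: 2C, 2H → 0 − 2 = -2
C5: 1C, 1H, 1O, 1F → 0 − 1 + 1 + 1 = +1
The most oxidised carbon is C1 at +3.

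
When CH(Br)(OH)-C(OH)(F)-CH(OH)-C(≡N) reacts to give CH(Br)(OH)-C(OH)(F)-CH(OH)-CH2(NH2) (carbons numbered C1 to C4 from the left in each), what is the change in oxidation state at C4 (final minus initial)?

-4

Before: C4 has 1 bond to C, 3 bonds to N → oxidation state +3.
After: C4 has 1 bond to C, 2 bonds to H, 1 bond to N → oxidation state -1.
Δ = -1 − (+3) = -4, so this is a reduction at C4.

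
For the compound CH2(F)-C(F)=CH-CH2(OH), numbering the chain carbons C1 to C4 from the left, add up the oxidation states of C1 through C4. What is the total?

Each bond to a more electronegative atom (O, N, halogen) counts +1, each bond to a less electronegative atom (H, metal, B, Si) counts −1, and each C–C bond counts 0. Tallying each carbon:
C1: 1C, 2H, 1F → 0 − 2 + 1 = -1
C2: 3C, 1F → 0 + 1 = +1
C3: 3C, 1H → 0 − 1 = -1
C4: 1C, 2H, 1O → 0 − 2 + 1 = -1
Sum = -1 + 1 − 1 − 1 = -2.

-2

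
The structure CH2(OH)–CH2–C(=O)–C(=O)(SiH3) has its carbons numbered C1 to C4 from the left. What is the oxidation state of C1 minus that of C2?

+1

C1: 1C, 2H, 1O → 0 − 2 + 1 = -1
C2: 2C, 2H → 0 − 2 = -2
Difference: -1 − (-2) = +1.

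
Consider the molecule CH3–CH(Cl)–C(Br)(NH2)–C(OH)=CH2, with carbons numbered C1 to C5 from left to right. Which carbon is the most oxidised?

C3

Assign +1 per bond to O/N/halogen, −1 per bond to H or an electropositive element, and 0 per bond to carbon. Tallying each carbon:
C1: 1C, 3H → 0 − 3 = -3
C2: 2C, 1H, 1Cl → 0 − 1 + 1 = 0
C3: 2C, 1N, 1Br → 0 + 1 + 1 = +2
C4: 3C, 1O → 0 + 1 = +1
C5: 2C, 2H → 0 − 2 = -2
The most oxidised carbon is C3 at +2.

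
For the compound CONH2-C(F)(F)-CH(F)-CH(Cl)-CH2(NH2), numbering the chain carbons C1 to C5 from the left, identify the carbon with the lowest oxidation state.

C5

Each bond to a more electronegative atom (O, N, halogen) counts +1, each bond to a less electronegative atom (H, metal, B, Si) counts −1, and each C–C bond counts 0. Tallying each carbon:
C1: 1C, 2O, 1N → 0 + 2 + 1 = +3
C2: 2C, 2F → 0 + 2 = +2
C3: 2C, 1H, 1F → 0 − 1 + 1 = 0
C4: 2C, 1H, 1Cl → 0 − 1 + 1 = 0
C5: 1C, 2H, 1N → 0 − 2 + 1 = -1
The most reduced carbon is C5 at -1.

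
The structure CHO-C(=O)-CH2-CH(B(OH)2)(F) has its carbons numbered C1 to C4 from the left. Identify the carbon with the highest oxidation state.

C2

Assign +1 per bond to O/N/halogen, −1 per bond to H or an electropositive element, and 0 per bond to carbon. Tallying each carbon:
C1: 1C, 1H, 2O → 0 − 1 + 2 = +1
C2: 2C, 2O → 0 + 2 = +2
C3: 2C, 2H → 0 − 2 = -2
C4: 1C, 1H, 1F, 1B → 0 − 1 + 1 − 1 = -1
The most oxidised carbon is C2 at +2.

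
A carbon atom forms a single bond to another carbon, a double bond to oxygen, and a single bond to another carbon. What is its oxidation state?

+2

Each bond to a more electronegative atom (O, N, halogen) counts +1, each bond to a less electronegative atom (H, metal, B, Si) counts −1, and each C–C bond counts 0.
The carbon has one bond to C (0), one bond to C (0), a double bond to O (2×+1 = +2).
Oxidation state = 0 + 0 + 2 = +2.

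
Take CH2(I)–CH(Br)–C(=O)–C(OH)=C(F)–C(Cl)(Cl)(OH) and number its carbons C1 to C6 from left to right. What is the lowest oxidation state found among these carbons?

-1

Each bond to a more electronegative atom (O, N, halogen) counts +1, each bond to a less electronegative atom (H, metal, B, Si) counts −1, and each C–C bond counts 0. Tallying each carbon:
C1: 1C, 2H, 1I → 0 − 2 + 1 = -1
C2: 2C, 1H, 1Br → 0 − 1 + 1 = 0
C3: 2C, 2O → 0 + 2 = +2
C4: 3C, 1O → 0 + 1 = +1
C5: 3C, 1F → 0 + 1 = +1
C6: 1C, 1O, 2Cl → 0 + 1 + 2 = +3
The lowest value is -1.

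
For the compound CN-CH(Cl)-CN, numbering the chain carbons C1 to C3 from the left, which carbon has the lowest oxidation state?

Tallying each carbon's bonds:
C1: 1C, 3N → 0 + 3 = +3
C2: 2C, 1H, 1Cl → 0 − 1 + 1 = 0
C3: 1C, 3N → 0 + 3 = +3
The most reduced carbon is C2 at 0.

C2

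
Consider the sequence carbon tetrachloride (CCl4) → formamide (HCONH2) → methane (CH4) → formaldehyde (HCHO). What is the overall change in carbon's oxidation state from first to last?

Carbon oxidation states along the series — carbon tetrachloride: +4, formamide: +2, methane: -4, formaldehyde: 0.
Net change = 0 − (+4) = -4.

-4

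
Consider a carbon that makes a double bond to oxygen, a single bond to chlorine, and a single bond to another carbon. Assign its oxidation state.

+3

Each bond to a more electronegative atom (O, N, halogen) counts +1, each bond to a less electronegative atom (H, metal, B, Si) counts −1, and each C–C bond counts 0.
The carbon has one bond to C (0), a double bond to O (2×+1 = +2), one bond to Cl (+1).
Oxidation state = 0 + 2 + 1 = +3.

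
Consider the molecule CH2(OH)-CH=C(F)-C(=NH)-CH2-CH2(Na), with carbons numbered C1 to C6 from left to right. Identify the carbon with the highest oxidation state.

C4

Assign +1 per bond to O/N/halogen, −1 per bond to H or an electropositive element, and 0 per bond to carbon. Tallying each carbon:
C1: 1C, 2H, 1O → 0 − 2 + 1 = -1
C2: 3C, 1H → 0 − 1 = -1
C3: 3C, 1F → 0 + 1 = +1
C4: 2C, 2N → 0 + 2 = +2
C5: 2C, 2H → 0 − 2 = -2
C6: 1C, 2H, 1Na → 0 − 2 − 1 = -3
The most oxidised carbon is C4 at +2.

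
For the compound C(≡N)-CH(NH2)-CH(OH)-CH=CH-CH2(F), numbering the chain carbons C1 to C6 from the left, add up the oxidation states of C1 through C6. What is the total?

Tallying each carbon's bonds:
C1: 1C, 3N → 0 + 3 = +3
C2: 2C, 1H, 1N → 0 − 1 + 1 = 0
C3: 2C, 1H, 1O → 0 − 1 + 1 = 0
C4: 3C, 1H → 0 − 1 = -1
C5: 3C, 1H → 0 − 1 = -1
C6: 1C, 2H, 1F → 0 − 2 + 1 = -1
Sum = +3 + 0 + 0 − 1 − 1 − 1 = 0.

0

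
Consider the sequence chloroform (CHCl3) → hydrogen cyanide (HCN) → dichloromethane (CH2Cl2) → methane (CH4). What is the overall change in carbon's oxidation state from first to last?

-6

Carbon oxidation states along the series — chloroform: +2, hydrogen cyanide: +2, dichloromethane: 0, methane: -4.
Net change = -4 − (+2) = -6.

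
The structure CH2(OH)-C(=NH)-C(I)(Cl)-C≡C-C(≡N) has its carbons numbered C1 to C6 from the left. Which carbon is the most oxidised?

C6

Bonds to more-electronegative neighbours contribute +1 each, bonds to H or metals contribute −1 each, and C–C bonds contribute 0. Tallying each carbon:
C1: 1C, 2H, 1O → 0 − 2 + 1 = -1
C2: 2C, 2N → 0 + 2 = +2
C3: 2C, 1Cl, 1I → 0 + 1 + 1 = +2
C4: 4C → 0 = 0
C5: 4C → 0 = 0
C6: 1C, 3N → 0 + 3 = +3
The most oxidised carbon is C6 at +3.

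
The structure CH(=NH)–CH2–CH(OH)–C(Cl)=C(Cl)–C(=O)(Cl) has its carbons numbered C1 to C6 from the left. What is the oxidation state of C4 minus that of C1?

C4: 3C, 1Cl → 0 + 1 = +1
C1: 1C, 1H, 2N → 0 − 1 + 2 = +1
Difference: +1 − (+1) = 0.

0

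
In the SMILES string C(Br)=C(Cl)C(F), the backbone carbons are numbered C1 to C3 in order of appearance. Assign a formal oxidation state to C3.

-1

Bonds to more-electronegative neighbours contribute +1 each, bonds to H or metals contribute −1 each, and C–C bonds contribute 0.
C3 has one bond to C (0), one bond to H (-1), one bond to F (+1), one bond to H (-1).
Oxidation state = 0 − 1 + 1 − 1 = -1.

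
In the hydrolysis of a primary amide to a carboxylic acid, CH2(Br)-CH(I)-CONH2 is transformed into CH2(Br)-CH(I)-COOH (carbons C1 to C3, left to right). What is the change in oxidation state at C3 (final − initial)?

0

Before: C3 has 1 bond to C, 2 bonds to O, 1 bond to N → oxidation state +3.
After: C3 has 1 bond to C, 3 bonds to O → oxidation state +3.
Δ = +3 − (+3) = 0, so no net redox change at C3.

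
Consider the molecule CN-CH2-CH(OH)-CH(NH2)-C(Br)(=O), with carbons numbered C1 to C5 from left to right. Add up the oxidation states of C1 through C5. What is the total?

Tallying each carbon's bonds:
C1: 1C, 3N → 0 + 3 = +3
C2: 2C, 2H → 0 − 2 = -2
C3: 2C, 1H, 1O → 0 − 1 + 1 = 0
C4: 2C, 1H, 1N → 0 − 1 + 1 = 0
C5: 1C, 2O, 1Br → 0 + 2 + 1 = +3
Sum = +3 − 2 + 0 + 0 + 3 = +4.

+4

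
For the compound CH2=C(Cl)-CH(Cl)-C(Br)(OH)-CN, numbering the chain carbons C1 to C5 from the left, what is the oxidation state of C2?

+1

Each bond to a more electronegative atom (O, N, halogen) counts +1, each bond to a less electronegative atom (H, metal, B, Si) counts −1, and each C–C bond counts 0.
C2 has a double bond to C (2×0 = 0), one bond to C (0), one bond to Cl (+1).
Oxidation state = 0 + 0 + 1 = +1.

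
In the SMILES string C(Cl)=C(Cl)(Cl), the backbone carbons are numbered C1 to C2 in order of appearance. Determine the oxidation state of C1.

C1 has a double bond to C (2×0 = 0), one bond to H (-1), one bond to Cl (+1).
Oxidation state = 0 − 1 + 1 = 0.

0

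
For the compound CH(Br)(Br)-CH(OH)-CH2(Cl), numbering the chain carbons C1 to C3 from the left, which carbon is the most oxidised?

C1

Tallying each carbon's bonds:
C1: 1C, 1H, 2Br → 0 − 1 + 2 = +1
C2: 2C, 1H, 1O → 0 − 1 + 1 = 0
C3: 1C, 2H, 1Cl → 0 − 2 + 1 = -1
The most oxidised carbon is C1 at +1.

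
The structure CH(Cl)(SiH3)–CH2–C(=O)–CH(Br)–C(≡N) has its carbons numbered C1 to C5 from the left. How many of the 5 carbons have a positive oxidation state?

2

Each bond to a more electronegative atom (O, N, halogen) counts +1, each bond to a less electronegative atom (H, metal, B, Si) counts −1, and each C–C bond counts 0. Tallying each carbon:
C1: 1C, 1H, 1Cl, 1Si → 0 − 1 + 1 − 1 = -1
C2: 2C, 2H → 0 − 2 = -2
C3: 2C, 2O → 0 + 2 = +2
C4: 2C, 1H, 1Br → 0 − 1 + 1 = 0
C5: 1C, 3N → 0 + 3 = +3
2 carbons (C3, C5) meet the condition.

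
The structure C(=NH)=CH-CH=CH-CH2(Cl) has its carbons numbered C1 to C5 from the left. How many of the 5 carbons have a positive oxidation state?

Count +1 for every bond to an atom more electronegative than carbon and −1 for every bond to one less electronegative; C–C bonds are 0. Tallying each carbon:
C1: 2C, 2N → 0 + 2 = +2
C2: 3C, 1H → 0 − 1 = -1
C3: 3C, 1H → 0 − 1 = -1
C4: 3C, 1H → 0 − 1 = -1
C5: 1C, 2H, 1Cl → 0 − 2 + 1 = -1
1 carbon (C1) meets the condition.

1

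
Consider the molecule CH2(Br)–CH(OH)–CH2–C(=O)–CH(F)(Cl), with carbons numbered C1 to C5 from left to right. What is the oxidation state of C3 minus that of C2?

-2

C3: 2C, 2H → 0 − 2 = -2
C2: 2C, 1H, 1O → 0 − 1 + 1 = 0
Difference: -2 − (0) = -2.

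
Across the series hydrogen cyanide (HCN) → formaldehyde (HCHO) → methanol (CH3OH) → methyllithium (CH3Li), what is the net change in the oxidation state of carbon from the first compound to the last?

-6

Carbon oxidation states along the series — hydrogen cyanide: +2, formaldehyde: 0, methanol: -2, methyllithium: -4.
Net change = -4 − (+2) = -6.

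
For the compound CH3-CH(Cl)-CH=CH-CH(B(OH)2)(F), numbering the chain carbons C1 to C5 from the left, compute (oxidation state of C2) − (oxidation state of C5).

+1

C2: 2C, 1H, 1Cl → 0 − 1 + 1 = 0
C5: 1C, 1H, 1F, 1B → 0 − 1 + 1 − 1 = -1
Difference: 0 − (-1) = +1.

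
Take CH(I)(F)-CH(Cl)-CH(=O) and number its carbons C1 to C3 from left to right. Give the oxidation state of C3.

+1

C3 has one bond to C (0), one bond to H (-1), a double bond to O (2×+1 = +2).
Oxidation state = 0 − 1 + 2 = +1.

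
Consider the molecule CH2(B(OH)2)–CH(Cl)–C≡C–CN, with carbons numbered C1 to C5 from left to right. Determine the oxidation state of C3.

Assign +1 per bond to O/N/halogen, −1 per bond to H or an electropositive element, and 0 per bond to carbon.
C3 has one bond to C (0), a triple bond to C (3×0 = 0).
Oxidation state = 0 + 0 = 0.

0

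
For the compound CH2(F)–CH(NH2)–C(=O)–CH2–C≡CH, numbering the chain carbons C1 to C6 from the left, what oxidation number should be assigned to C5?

0

Each bond to a more electronegative atom (O, N, halogen) counts +1, each bond to a less electronegative atom (H, metal, B, Si) counts −1, and each C–C bond counts 0.
C5 has one bond to C (0), a triple bond to C (3×0 = 0).
Oxidation state = 0 + 0 = 0.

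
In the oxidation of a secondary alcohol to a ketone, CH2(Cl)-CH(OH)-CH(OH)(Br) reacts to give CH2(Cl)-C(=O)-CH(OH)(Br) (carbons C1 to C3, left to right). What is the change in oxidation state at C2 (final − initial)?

+2

Before: C2 has 2 bonds to C, 1 bond to H, 1 bond to O → oxidation state 0.
After: C2 has 2 bonds to C, 2 bonds to O → oxidation state +2.
Δ = +2 − (0) = +2, so this is an oxidation at C2.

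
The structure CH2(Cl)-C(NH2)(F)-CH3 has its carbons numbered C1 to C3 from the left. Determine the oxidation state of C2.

Count +1 for every bond to an atom more electronegative than carbon and −1 for every bond to one less electronegative; C–C bonds are 0.
C2 has one bond to C (0), one bond to C (0), one bond to N (+1), one bond to F (+1).
Oxidation state = 0 + 0 + 1 + 1 = +2.

+2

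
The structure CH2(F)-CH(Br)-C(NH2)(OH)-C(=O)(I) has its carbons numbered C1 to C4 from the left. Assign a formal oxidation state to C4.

+3

C4 has one bond to C (0), a double bond to O (2×+1 = +2), one bond to I (+1).
Oxidation state = 0 + 2 + 1 = +3.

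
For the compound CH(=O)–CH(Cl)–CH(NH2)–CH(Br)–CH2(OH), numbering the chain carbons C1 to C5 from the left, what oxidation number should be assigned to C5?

-1

C5 has one bond to C (0), one bond to O (+1), one bond to H (-1), one bond to H (-1).
Oxidation state = 0 + 1 − 1 − 1 = -1.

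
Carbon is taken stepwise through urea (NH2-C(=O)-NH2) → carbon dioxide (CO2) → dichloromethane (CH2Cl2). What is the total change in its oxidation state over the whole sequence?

-4

Carbon oxidation states along the series — urea: +4, carbon dioxide: +4, dichloromethane: 0.
Net change = 0 − (+4) = -4.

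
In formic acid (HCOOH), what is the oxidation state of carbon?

+2

The carbon has one bond to H (-1), a double bond to O (2×+1 = +2), one bond to O (+1).
Oxidation state = -1 + 2 + 1 = +2.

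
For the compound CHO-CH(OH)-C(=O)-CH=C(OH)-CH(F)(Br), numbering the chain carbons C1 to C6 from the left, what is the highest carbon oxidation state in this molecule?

+2

Bonds to more-electronegative neighbours contribute +1 each, bonds to H or metals contribute −1 each, and C–C bonds contribute 0. Tallying each carbon:
C1: 1C, 1H, 2O → 0 − 1 + 2 = +1
C2: 2C, 1H, 1O → 0 − 1 + 1 = 0
C3: 2C, 2O → 0 + 2 = +2
C4: 3C, 1H → 0 − 1 = -1
C5: 3C, 1O → 0 + 1 = +1
C6: 1C, 1H, 1F, 1Br → 0 − 1 + 1 + 1 = +1
The highest value is +2.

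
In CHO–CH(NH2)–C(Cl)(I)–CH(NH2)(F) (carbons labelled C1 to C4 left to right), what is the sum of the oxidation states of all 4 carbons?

Each bond to a more electronegative atom (O, N, halogen) counts +1, each bond to a less electronegative atom (H, metal, B, Si) counts −1, and each C–C bond counts 0. Tallying each carbon:
C1: 1C, 1H, 2O → 0 − 1 + 2 = +1
C2: 2C, 1H, 1N → 0 − 1 + 1 = 0
C3: 2C, 1Cl, 1I → 0 + 1 + 1 = +2
C4: 1C, 1H, 1N, 1F → 0 − 1 + 1 + 1 = +1
Sum = +1 + 0 + 2 + 1 = +4.

+4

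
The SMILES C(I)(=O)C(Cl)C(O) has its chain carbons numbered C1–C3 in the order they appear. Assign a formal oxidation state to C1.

+3

Bonds to more-electronegative neighbours contribute +1 each, bonds to H or metals contribute −1 each, and C–C bonds contribute 0.
C1 has one bond to C (0), one bond to I (+1), a double bond to O (2×+1 = +2).
Oxidation state = 0 + 1 + 2 = +3.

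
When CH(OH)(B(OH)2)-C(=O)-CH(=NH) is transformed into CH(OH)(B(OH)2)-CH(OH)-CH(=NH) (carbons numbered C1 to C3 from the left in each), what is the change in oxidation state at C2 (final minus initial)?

-2

Before: C2 has 2 bonds to C, 2 bonds to O → oxidation state +2.
After: C2 has 2 bonds to C, 1 bond to H, 1 bond to O → oxidation state 0.
Δ = 0 − (+2) = -2, so this is a reduction at C2.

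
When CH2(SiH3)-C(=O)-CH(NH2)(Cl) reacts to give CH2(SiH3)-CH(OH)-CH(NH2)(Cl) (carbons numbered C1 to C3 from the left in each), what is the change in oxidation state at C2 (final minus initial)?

Before: C2 has 2 bonds to C, 2 bonds to O → oxidation state +2.
After: C2 has 2 bonds to C, 1 bond to H, 1 bond to O → oxidation state 0.
Δ = 0 − (+2) = -2, so this is a reduction at C2.

-2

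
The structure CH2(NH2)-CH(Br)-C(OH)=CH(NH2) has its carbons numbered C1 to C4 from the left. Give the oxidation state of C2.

C2 has one bond to C (0), one bond to C (0), one bond to Br (+1), one bond to H (-1).
Oxidation state = 0 + 0 + 1 − 1 = 0.

0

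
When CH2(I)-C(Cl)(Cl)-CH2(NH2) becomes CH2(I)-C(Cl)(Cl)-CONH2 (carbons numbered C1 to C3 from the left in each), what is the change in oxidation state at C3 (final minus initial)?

Before: C3 has 1 bond to C, 2 bonds to H, 1 bond to N → oxidation state -1.
After: C3 has 1 bond to C, 2 bonds to O, 1 bond to N → oxidation state +3.
Δ = +3 − (-1) = +4, so this is an oxidation at C3.

+4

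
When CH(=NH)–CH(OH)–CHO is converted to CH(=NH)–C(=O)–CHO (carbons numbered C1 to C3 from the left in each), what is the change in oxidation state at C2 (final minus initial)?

Before: C2 has 2 bonds to C, 1 bond to H, 1 bond to O → oxidation state 0.
After: C2 has 2 bonds to C, 2 bonds to O → oxidation state +2.
Δ = +2 − (0) = +2, so this is an oxidation at C2.

+2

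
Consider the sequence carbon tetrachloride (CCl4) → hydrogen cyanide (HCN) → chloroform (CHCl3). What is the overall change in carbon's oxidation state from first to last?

-2

Carbon oxidation states along the series — carbon tetrachloride: +4, hydrogen cyanide: +2, chloroform: +2.
Net change = +2 − (+4) = -2.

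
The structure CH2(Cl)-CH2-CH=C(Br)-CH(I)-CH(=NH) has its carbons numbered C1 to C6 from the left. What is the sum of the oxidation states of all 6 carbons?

-2

Assign +1 per bond to O/N/halogen, −1 per bond to H or an electropositive element, and 0 per bond to carbon. Tallying each carbon:
C1: 1C, 2H, 1Cl → 0 − 2 + 1 = -1
C2: 2C, 2H → 0 − 2 = -2
C3: 3C, 1H → 0 − 1 = -1
C4: 3C, 1Br → 0 + 1 = +1
C5: 2C, 1H, 1I → 0 − 1 + 1 = 0
C6: 1C, 1H, 2N → 0 − 1 + 2 = +1
Sum = -1 − 2 − 1 + 1 + 0 + 1 = -2.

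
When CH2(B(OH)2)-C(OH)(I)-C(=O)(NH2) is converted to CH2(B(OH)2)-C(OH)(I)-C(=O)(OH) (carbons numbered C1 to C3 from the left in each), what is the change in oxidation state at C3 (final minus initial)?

0

Before: C3 has 1 bond to C, 2 bonds to O, 1 bond to N → oxidation state +3.
After: C3 has 1 bond to C, 3 bonds to O → oxidation state +3.
Δ = +3 − (+3) = 0, so no net redox change at C3.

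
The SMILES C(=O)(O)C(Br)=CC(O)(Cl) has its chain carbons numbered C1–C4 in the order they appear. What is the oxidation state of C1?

+3

C1 has one bond to C (0), a double bond to O (2×+1 = +2), one bond to O (+1).
Oxidation state = 0 + 2 + 1 = +3.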